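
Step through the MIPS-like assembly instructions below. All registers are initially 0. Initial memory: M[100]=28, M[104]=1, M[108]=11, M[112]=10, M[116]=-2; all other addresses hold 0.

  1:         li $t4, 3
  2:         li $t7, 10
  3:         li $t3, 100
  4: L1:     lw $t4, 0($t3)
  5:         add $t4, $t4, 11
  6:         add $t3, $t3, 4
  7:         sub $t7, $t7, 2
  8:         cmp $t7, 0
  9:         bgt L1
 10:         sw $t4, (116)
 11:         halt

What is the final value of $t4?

li $t4, 3 → $t4=3
li $t7, 10 → $t7=10
li $t3, 100 → $t3=100
lw $t4, 0($t3) → $t4=M[100]=28
add $t4, $t4, 11 → $t4=28+11=39
add $t3, $t3, 4 → $t3=100+4=104
sub $t7, $t7, 2 → $t7=10-2=8
cmp $t7, 0  (cmp 8,0)
bgt L1: taken
lw $t4, 0($t3) → $t4=M[104]=1
add $t4, $t4, 11 → $t4=1+11=12
add $t3, $t3, 4 → $t3=104+4=108
sub $t7, $t7, 2 → $t7=8-2=6
cmp $t7, 0  (cmp 6,0)
bgt L1: taken
lw $t4, 0($t3) → $t4=M[108]=11
add $t4, $t4, 11 → $t4=11+11=22
add $t3, $t3, 4 → $t3=108+4=112
sub $t7, $t7, 2 → $t7=6-2=4
cmp $t7, 0  (cmp 4,0)
bgt L1: taken
lw $t4, 0($t3) → $t4=M[112]=10
add $t4, $t4, 11 → $t4=10+11=21
add $t3, $t3, 4 → $t3=112+4=116
sub $t7, $t7, 2 → $t7=4-2=2
cmp $t7, 0  (cmp 2,0)
bgt L1: taken
lw $t4, 0($t3) → $t4=M[116]=-2
add $t4, $t4, 11 → $t4=(-2)+11=9
add $t3, $t3, 4 → $t3=116+4=120
sub $t7, $t7, 2 → $t7=2-2=0
cmp $t7, 0  (cmp 0,0)
bgt L1: not taken
sw $t4, (116) → M[116]=9
halt.

9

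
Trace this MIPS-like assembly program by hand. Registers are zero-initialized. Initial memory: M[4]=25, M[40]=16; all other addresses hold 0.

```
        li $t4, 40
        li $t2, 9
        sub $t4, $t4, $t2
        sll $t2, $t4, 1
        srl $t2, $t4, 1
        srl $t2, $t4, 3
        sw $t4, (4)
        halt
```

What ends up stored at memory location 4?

31

$t4=40
$t2=9
$t4=40-9=31
$t2=31<<1=62
$t2=31>>1=15
$t2=31>>3=3
sw $t4, (4) → M[4]=31
halt.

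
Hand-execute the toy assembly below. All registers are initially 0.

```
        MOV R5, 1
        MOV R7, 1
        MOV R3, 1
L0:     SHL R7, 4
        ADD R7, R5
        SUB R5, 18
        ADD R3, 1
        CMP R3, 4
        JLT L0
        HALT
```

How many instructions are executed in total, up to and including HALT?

22

R5=1
R7=1
R3=1
R7=1<<4=16
R7=16+1=17
R5=1-18=-17
R3=1+1=2
CMP R3, 4  (cmp 2,4)
JLT L0: taken
R7=17<<4=272
R7=272+(-17)=255
R5=(-17)-18=-35
R3=2+1=3
CMP R3, 4  (cmp 3,4)
JLT L0: taken
R7=255<<4=4080
R7=4080+(-35)=4045
R5=(-35)-18=-53
R3=3+1=4
CMP R3, 4  (cmp 4,4)
JLT L0: not taken
halt.
Total executed instructions: 22.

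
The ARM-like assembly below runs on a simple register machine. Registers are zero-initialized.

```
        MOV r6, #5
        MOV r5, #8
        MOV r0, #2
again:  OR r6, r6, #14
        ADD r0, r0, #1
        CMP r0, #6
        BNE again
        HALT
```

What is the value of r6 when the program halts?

r6=5
r5=8
r0=2
r6=5|14=15
r0=2+1=3
CMP r0, #6  (cmp 3,6)
BNE again: taken
r6=15|14=15
r0=3+1=4
CMP r0, #6  (cmp 4,6)
BNE again: taken
r6=15|14=15
r0=4+1=5
CMP r0, #6  (cmp 5,6)
BNE again: taken
r6=15|14=15
r0=5+1=6
CMP r0, #6  (cmp 6,6)
BNE again: not taken
halt.

15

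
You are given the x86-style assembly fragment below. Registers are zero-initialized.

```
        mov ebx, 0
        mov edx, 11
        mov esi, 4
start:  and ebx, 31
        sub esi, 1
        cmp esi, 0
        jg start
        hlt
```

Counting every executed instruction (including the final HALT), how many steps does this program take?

20

ebx=0
edx=11
esi=4
ebx=0&31=0
esi=4-1=3
cmp esi, 0  (cmp 3,0)
jg start: taken
ebx=0&31=0
esi=3-1=2
cmp esi, 0  (cmp 2,0)
jg start: taken
ebx=0&31=0
esi=2-1=1
cmp esi, 0  (cmp 1,0)
jg start: taken
ebx=0&31=0
esi=1-1=0
cmp esi, 0  (cmp 0,0)
jg start: not taken
halt.
Total executed instructions: 20.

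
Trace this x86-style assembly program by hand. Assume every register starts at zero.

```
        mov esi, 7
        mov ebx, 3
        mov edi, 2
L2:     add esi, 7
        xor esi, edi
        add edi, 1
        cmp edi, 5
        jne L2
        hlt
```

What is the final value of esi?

19

esi=7
ebx=3
edi=2
esi=7+7=14
esi=14^2=12
edi=2+1=3
cmp edi, 5  (cmp 3,5)
jne L2: taken
esi=12+7=19
esi=19^3=16
edi=3+1=4
cmp edi, 5  (cmp 4,5)
jne L2: taken
esi=16+7=23
esi=23^4=19
edi=4+1=5
cmp edi, 5  (cmp 5,5)
jne L2: not taken
halt.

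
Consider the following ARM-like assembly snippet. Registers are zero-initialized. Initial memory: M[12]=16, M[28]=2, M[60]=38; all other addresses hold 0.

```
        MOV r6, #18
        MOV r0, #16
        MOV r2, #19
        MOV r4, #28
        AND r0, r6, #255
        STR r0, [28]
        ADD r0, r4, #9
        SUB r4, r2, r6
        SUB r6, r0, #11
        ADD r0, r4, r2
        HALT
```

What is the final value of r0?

20

r6=18
r0=16
r2=19
r4=28
r0=18&255=18
STR r0, [28] → M[28]=18
r0=28+9=37
r4=19-18=1
r6=37-11=26
r0=1+19=20
halt.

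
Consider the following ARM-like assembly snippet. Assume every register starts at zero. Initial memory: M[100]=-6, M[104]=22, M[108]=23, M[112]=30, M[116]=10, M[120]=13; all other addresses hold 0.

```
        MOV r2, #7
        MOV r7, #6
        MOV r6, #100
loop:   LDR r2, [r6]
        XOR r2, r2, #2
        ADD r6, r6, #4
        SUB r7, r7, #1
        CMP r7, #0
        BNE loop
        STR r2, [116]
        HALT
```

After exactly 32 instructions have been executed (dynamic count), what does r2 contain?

after MOV r2, #7: r2=7
after MOV r7, #6: r7=6
after MOV r6, #100: r6=100
after LDR r2, [r6]: r2=M[100]=-6
after XOR r2, r2, #2: r2=(-6)^2=-8
after ADD r6, r6, #4: r6=100+4=104
after SUB r7, r7, #1: r7=6-1=5
CMP r7, #0  (cmp 5,0)
BNE loop: taken
after LDR r2, [r6]: r2=M[104]=22
after XOR r2, r2, #2: r2=22^2=20
after ADD r6, r6, #4: r6=104+4=108
after SUB r7, r7, #1: r7=5-1=4
CMP r7, #0  (cmp 4,0)
BNE loop: taken
after LDR r2, [r6]: r2=M[108]=23
after XOR r2, r2, #2: r2=23^2=21
after ADD r6, r6, #4: r6=108+4=112
after SUB r7, r7, #1: r7=4-1=3
CMP r7, #0  (cmp 3,0)
BNE loop: taken
after LDR r2, [r6]: r2=M[112]=30
after XOR r2, r2, #2: r2=30^2=28
after ADD r6, r6, #4: r6=112+4=116
after SUB r7, r7, #1: r7=3-1=2
CMP r7, #0  (cmp 2,0)
BNE loop: taken
after LDR r2, [r6]: r2=M[116]=10
after XOR r2, r2, #2: r2=10^2=8
after ADD r6, r6, #4: r6=116+4=120
after SUB r7, r7, #1: r7=2-1=1
CMP r7, #0  (cmp 1,0)
After step 32: r2 = 8.

8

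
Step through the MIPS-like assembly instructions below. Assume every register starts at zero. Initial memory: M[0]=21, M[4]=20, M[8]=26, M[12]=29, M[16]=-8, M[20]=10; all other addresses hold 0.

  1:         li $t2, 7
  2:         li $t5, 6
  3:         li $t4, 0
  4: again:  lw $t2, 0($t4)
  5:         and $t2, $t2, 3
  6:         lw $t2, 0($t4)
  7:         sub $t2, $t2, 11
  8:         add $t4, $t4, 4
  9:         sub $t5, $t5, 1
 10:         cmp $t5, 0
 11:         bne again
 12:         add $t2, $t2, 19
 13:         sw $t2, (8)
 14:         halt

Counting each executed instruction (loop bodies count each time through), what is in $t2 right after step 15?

$t2=7
$t5=6
$t4=0
$t2=M[0]=21
$t2=21&3=1
$t2=M[0]=21
$t2=21-11=10
$t4=0+4=4
$t5=6-1=5
cmp $t5, 0  (cmp 5,0)
bne again: taken
$t2=M[4]=20
$t2=20&3=0
$t2=M[4]=20
$t2=20-11=9
After step 15: $t2 = 9.

9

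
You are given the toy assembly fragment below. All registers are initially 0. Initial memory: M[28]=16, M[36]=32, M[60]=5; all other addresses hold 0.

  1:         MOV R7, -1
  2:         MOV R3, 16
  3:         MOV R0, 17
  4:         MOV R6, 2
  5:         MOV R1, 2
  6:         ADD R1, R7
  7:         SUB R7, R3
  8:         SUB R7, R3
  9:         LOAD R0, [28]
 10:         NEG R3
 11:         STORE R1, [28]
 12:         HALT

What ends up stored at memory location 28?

R7=-1
R3=16
R0=17
R6=2
R1=2
R1=2+(-1)=1
R7=(-1)-16=-17
R7=(-17)-16=-33
R0=M[28]=16
R3=-(16)=-16
STORE R1, [28] → M[28]=1
halt.

1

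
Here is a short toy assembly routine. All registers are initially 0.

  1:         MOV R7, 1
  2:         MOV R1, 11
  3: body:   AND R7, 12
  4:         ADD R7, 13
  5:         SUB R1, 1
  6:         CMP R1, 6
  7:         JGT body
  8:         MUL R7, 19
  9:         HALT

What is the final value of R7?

R7=1
R1=11
R7=1&12=0
R7=0+13=13
R1=11-1=10
CMP R1, 6  (cmp 10,6)
JGT body: taken
R7=13&12=12
R7=12+13=25
R1=10-1=9
CMP R1, 6  (cmp 9,6)
JGT body: taken
R7=25&12=8
R7=8+13=21
R1=9-1=8
CMP R1, 6  (cmp 8,6)
JGT body: taken
R7=21&12=4
R7=4+13=17
R1=8-1=7
CMP R1, 6  (cmp 7,6)
JGT body: taken
R7=17&12=0
R7=0+13=13
R1=7-1=6
CMP R1, 6  (cmp 6,6)
JGT body: not taken
R7=13*19=247
halt.

247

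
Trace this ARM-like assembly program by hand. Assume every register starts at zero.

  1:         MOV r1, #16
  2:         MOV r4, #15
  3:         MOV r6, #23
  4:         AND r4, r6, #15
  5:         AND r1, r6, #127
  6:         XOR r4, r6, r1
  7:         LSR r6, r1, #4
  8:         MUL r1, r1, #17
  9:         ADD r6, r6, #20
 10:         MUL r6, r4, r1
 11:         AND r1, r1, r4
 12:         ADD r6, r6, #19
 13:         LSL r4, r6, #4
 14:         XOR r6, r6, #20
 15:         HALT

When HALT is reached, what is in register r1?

MOV r1, #16 → r1=16
MOV r4, #15 → r4=15
MOV r6, #23 → r6=23
AND r4, r6, #15 → r4=23&15=7
AND r1, r6, #127 → r1=23&127=23
XOR r4, r6, r1 → r4=23^23=0
LSR r6, r1, #4 → r6=23>>4=1
MUL r1, r1, #17 → r1=23*17=391
ADD r6, r6, #20 → r6=1+20=21
MUL r6, r4, r1 → r6=0*391=0
AND r1, r1, r4 → r1=391&0=0
ADD r6, r6, #19 → r6=0+19=19
LSL r4, r6, #4 → r4=19<<4=304
XOR r6, r6, #20 → r6=19^20=7
halt.

0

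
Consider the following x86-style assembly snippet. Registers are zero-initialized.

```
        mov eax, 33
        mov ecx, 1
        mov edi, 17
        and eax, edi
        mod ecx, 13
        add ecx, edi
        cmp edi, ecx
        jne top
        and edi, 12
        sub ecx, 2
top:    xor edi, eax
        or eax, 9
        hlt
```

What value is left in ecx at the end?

18

eax=33
ecx=1
edi=17
eax=33&17=1
ecx=1%13=1
ecx=1+17=18
cmp edi, ecx  (cmp 17,18)
jne top: taken
edi=17^1=16
eax=1|9=9
halt.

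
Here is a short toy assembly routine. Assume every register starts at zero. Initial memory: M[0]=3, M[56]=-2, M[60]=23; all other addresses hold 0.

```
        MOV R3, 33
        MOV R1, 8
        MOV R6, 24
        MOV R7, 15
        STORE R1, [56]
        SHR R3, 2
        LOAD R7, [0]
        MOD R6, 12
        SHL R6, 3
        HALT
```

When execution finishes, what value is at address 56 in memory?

8

MOV R3, 33 → R3=33
MOV R1, 8 → R1=8
MOV R6, 24 → R6=24
MOV R7, 15 → R7=15
STORE R1, [56] → M[56]=8
SHR R3, 2 → R3=33>>2=8
LOAD R7, [0] → R7=M[0]=3
MOD R6, 12 → R6=24%12=0
SHL R6, 3 → R6=0<<3=0
halt.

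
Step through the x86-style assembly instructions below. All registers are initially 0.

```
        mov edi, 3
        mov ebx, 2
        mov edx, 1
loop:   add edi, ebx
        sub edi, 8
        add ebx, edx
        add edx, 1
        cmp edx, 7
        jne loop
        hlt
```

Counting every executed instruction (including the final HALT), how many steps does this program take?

40

mov edi, 3 → edi=3
mov ebx, 2 → ebx=2
mov edx, 1 → edx=1
add edi, ebx → edi=3+2=5
sub edi, 8 → edi=5-8=-3
add ebx, edx → ebx=2+1=3
add edx, 1 → edx=1+1=2
cmp edx, 7  (cmp 2,7)
jne loop: taken
add edi, ebx → edi=(-3)+3=0
sub edi, 8 → edi=0-8=-8
add ebx, edx → ebx=3+2=5
add edx, 1 → edx=2+1=3
cmp edx, 7  (cmp 3,7)
jne loop: taken
add edi, ebx → edi=(-8)+5=-3
sub edi, 8 → edi=(-3)-8=-11
add ebx, edx → ebx=5+3=8
add edx, 1 → edx=3+1=4
cmp edx, 7  (cmp 4,7)
jne loop: taken
add edi, ebx → edi=(-11)+8=-3
sub edi, 8 → edi=(-3)-8=-11
add ebx, edx → ebx=8+4=12
add edx, 1 → edx=4+1=5
cmp edx, 7  (cmp 5,7)
jne loop: taken
add edi, ebx → edi=(-11)+12=1
sub edi, 8 → edi=1-8=-7
add ebx, edx → ebx=12+5=17
add edx, 1 → edx=5+1=6
cmp edx, 7  (cmp 6,7)
jne loop: taken
add edi, ebx → edi=(-7)+17=10
sub edi, 8 → edi=10-8=2
add ebx, edx → ebx=17+6=23
add edx, 1 → edx=6+1=7
cmp edx, 7  (cmp 7,7)
jne loop: not taken
halt.
Total executed instructions: 40.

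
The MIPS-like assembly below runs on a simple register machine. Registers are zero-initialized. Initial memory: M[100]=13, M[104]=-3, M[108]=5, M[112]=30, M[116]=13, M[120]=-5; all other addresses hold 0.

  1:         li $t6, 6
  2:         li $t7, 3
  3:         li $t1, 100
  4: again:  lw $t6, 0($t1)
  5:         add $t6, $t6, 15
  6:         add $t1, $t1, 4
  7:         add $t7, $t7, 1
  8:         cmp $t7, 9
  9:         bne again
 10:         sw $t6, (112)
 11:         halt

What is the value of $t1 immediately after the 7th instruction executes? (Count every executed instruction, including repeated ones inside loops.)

104

$t6=6
$t7=3
$t1=100
$t6=M[100]=13
$t6=13+15=28
$t1=100+4=104
$t7=3+1=4
After step 7: $t1 = 104.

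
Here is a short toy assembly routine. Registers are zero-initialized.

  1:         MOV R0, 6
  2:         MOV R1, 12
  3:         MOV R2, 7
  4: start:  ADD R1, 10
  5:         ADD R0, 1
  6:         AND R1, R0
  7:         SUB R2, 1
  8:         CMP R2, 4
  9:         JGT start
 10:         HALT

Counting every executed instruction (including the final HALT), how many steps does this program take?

22

R0=6
R1=12
R2=7
R1=12+10=22
R0=6+1=7
R1=22&7=6
R2=7-1=6
CMP R2, 4  (cmp 6,4)
JGT start: taken
R1=6+10=16
R0=7+1=8
R1=16&8=0
R2=6-1=5
CMP R2, 4  (cmp 5,4)
JGT start: taken
R1=0+10=10
R0=8+1=9
R1=10&9=8
R2=5-1=4
CMP R2, 4  (cmp 4,4)
JGT start: not taken
halt.
Total executed instructions: 22.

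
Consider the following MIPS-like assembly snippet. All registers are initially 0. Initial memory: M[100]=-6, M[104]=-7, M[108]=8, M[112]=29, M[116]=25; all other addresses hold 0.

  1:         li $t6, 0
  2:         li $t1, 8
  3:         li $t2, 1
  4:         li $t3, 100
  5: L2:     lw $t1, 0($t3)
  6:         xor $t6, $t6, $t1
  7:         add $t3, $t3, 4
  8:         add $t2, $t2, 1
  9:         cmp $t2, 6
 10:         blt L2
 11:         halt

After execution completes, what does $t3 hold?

after li $t6, 0: $t6=0
after li $t1, 8: $t1=8
after li $t2, 1: $t2=1
after li $t3, 100: $t3=100
after lw $t1, 0($t3): $t1=M[100]=-6
after xor $t6, $t6, $t1: $t6=0^(-6)=-6
after add $t3, $t3, 4: $t3=100+4=104
after add $t2, $t2, 1: $t2=1+1=2
cmp $t2, 6  (cmp 2,6)
blt L2: taken
after lw $t1, 0($t3): $t1=M[104]=-7
after xor $t6, $t6, $t1: $t6=(-6)^(-7)=3
after add $t3, $t3, 4: $t3=104+4=108
after add $t2, $t2, 1: $t2=2+1=3
cmp $t2, 6  (cmp 3,6)
blt L2: taken
after lw $t1, 0($t3): $t1=M[108]=8
after xor $t6, $t6, $t1: $t6=3^8=11
after add $t3, $t3, 4: $t3=108+4=112
after add $t2, $t2, 1: $t2=3+1=4
cmp $t2, 6  (cmp 4,6)
blt L2: taken
after lw $t1, 0($t3): $t1=M[112]=29
after xor $t6, $t6, $t1: $t6=11^29=22
after add $t3, $t3, 4: $t3=112+4=116
after add $t2, $t2, 1: $t2=4+1=5
cmp $t2, 6  (cmp 5,6)
blt L2: taken
after lw $t1, 0($t3): $t1=M[116]=25
after xor $t6, $t6, $t1: $t6=22^25=15
after add $t3, $t3, 4: $t3=116+4=120
after add $t2, $t2, 1: $t2=5+1=6
cmp $t2, 6  (cmp 6,6)
blt L2: not taken
halt.

120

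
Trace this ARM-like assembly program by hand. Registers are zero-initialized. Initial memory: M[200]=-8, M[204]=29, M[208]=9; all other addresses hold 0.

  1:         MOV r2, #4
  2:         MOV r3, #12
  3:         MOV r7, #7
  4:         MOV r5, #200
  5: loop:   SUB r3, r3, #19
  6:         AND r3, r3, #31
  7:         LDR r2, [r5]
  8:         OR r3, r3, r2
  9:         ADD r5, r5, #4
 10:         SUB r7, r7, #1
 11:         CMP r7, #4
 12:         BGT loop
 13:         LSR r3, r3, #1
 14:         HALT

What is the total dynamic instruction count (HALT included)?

r2=4
r3=12
r7=7
r5=200
r3=12-19=-7
r3=(-7)&31=25
r2=M[200]=-8
r3=25|(-8)=-7
r5=200+4=204
r7=7-1=6
CMP r7, #4  (cmp 6,4)
BGT loop: taken
r3=(-7)-19=-26
r3=(-26)&31=6
r2=M[204]=29
r3=6|29=31
r5=204+4=208
r7=6-1=5
CMP r7, #4  (cmp 5,4)
BGT loop: taken
r3=31-19=12
r3=12&31=12
r2=M[208]=9
r3=12|9=13
r5=208+4=212
r7=5-1=4
CMP r7, #4  (cmp 4,4)
BGT loop: not taken
r3=13>>1=6
halt.
Total executed instructions: 30.

30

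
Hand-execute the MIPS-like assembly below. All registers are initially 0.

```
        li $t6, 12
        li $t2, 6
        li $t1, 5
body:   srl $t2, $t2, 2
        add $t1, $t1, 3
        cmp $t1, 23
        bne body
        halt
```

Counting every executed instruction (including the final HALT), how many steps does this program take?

28

li $t6, 12 → $t6=12
li $t2, 6 → $t2=6
li $t1, 5 → $t1=5
srl $t2, $t2, 2 → $t2=6>>2=1
add $t1, $t1, 3 → $t1=5+3=8
cmp $t1, 23  (cmp 8,23)
bne body: taken
srl $t2, $t2, 2 → $t2=1>>2=0
add $t1, $t1, 3 → $t1=8+3=11
cmp $t1, 23  (cmp 11,23)
bne body: taken
srl $t2, $t2, 2 → $t2=0>>2=0
add $t1, $t1, 3 → $t1=11+3=14
cmp $t1, 23  (cmp 14,23)
bne body: taken
srl $t2, $t2, 2 → $t2=0>>2=0
add $t1, $t1, 3 → $t1=14+3=17
cmp $t1, 23  (cmp 17,23)
bne body: taken
srl $t2, $t2, 2 → $t2=0>>2=0
add $t1, $t1, 3 → $t1=17+3=20
cmp $t1, 23  (cmp 20,23)
bne body: taken
srl $t2, $t2, 2 → $t2=0>>2=0
add $t1, $t1, 3 → $t1=20+3=23
cmp $t1, 23  (cmp 23,23)
bne body: not taken
halt.
Total executed instructions: 28.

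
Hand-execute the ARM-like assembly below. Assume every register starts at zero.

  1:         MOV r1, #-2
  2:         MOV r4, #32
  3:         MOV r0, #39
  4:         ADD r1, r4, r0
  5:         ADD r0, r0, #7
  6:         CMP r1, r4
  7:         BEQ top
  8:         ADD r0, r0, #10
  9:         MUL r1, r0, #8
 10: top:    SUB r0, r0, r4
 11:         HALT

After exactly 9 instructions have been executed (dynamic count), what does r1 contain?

448

r1=-2
r4=32
r0=39
r1=32+39=71
r0=39+7=46
CMP r1, r4  (cmp 71,32)
BEQ top: not taken
r0=46+10=56
r1=56*8=448
After step 9: r1 = 448.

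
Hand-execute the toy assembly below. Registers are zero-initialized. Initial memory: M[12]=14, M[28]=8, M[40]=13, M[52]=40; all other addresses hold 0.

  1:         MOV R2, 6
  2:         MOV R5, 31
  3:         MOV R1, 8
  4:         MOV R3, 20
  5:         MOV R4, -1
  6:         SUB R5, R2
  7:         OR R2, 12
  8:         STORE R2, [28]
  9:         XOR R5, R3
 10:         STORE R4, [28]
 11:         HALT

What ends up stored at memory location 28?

R2=6
R5=31
R1=8
R3=20
R4=-1
R5=31-6=25
R2=6|12=14
STORE R2, [28] → M[28]=14
R5=25^20=13
STORE R4, [28] → M[28]=-1
halt.

-1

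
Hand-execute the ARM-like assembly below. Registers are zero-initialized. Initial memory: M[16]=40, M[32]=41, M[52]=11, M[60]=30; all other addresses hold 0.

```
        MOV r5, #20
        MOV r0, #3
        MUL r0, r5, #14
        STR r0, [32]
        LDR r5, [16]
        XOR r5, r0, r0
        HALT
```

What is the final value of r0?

280

MOV r5, #20 → r5=20
MOV r0, #3 → r0=3
MUL r0, r5, #14 → r0=20*14=280
STR r0, [32] → M[32]=280
LDR r5, [16] → r5=M[16]=40
XOR r5, r0, r0 → r5=280^280=0
halt.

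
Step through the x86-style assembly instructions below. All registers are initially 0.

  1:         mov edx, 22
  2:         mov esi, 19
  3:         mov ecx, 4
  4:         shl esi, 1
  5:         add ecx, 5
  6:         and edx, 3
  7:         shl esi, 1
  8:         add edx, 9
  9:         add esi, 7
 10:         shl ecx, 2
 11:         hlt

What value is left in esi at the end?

after mov edx, 22: edx=22
after mov esi, 19: esi=19
after mov ecx, 4: ecx=4
after shl esi, 1: esi=19<<1=38
after add ecx, 5: ecx=4+5=9
after and edx, 3: edx=22&3=2
after shl esi, 1: esi=38<<1=76
after add edx, 9: edx=2+9=11
after add esi, 7: esi=76+7=83
after shl ecx, 2: ecx=9<<2=36
halt.

83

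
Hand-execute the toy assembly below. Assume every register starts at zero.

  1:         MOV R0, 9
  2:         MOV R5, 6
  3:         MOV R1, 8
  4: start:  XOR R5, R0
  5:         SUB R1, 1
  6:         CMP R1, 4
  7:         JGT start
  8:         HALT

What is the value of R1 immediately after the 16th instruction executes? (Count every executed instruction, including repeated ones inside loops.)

5

MOV R0, 9 → R0=9
MOV R5, 6 → R5=6
MOV R1, 8 → R1=8
XOR R5, R0 → R5=6^9=15
SUB R1, 1 → R1=8-1=7
CMP R1, 4  (cmp 7,4)
JGT start: taken
XOR R5, R0 → R5=15^9=6
SUB R1, 1 → R1=7-1=6
CMP R1, 4  (cmp 6,4)
JGT start: taken
XOR R5, R0 → R5=6^9=15
SUB R1, 1 → R1=6-1=5
CMP R1, 4  (cmp 5,4)
JGT start: taken
XOR R5, R0 → R5=15^9=6
After step 16: R1 = 5.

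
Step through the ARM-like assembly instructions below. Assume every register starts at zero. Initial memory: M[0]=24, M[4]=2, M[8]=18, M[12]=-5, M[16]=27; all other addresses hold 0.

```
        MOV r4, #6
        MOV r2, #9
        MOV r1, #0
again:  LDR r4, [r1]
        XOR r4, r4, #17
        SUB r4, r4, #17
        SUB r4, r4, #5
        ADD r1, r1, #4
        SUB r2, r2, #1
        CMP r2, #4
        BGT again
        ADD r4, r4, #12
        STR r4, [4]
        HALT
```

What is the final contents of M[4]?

0

MOV r4, #6 → r4=6
MOV r2, #9 → r2=9
MOV r1, #0 → r1=0
LDR r4, [r1] → r4=M[0]=24
XOR r4, r4, #17 → r4=24^17=9
SUB r4, r4, #17 → r4=9-17=-8
SUB r4, r4, #5 → r4=(-8)-5=-13
ADD r1, r1, #4 → r1=0+4=4
SUB r2, r2, #1 → r2=9-1=8
CMP r2, #4  (cmp 8,4)
BGT again: taken
LDR r4, [r1] → r4=M[4]=2
XOR r4, r4, #17 → r4=2^17=19
SUB r4, r4, #17 → r4=19-17=2
SUB r4, r4, #5 → r4=2-5=-3
ADD r1, r1, #4 → r1=4+4=8
SUB r2, r2, #1 → r2=8-1=7
CMP r2, #4  (cmp 7,4)
BGT again: taken
LDR r4, [r1] → r4=M[8]=18
XOR r4, r4, #17 → r4=18^17=3
SUB r4, r4, #17 → r4=3-17=-14
SUB r4, r4, #5 → r4=(-14)-5=-19
ADD r1, r1, #4 → r1=8+4=12
SUB r2, r2, #1 → r2=7-1=6
CMP r2, #4  (cmp 6,4)
BGT again: taken
LDR r4, [r1] → r4=M[12]=-5
XOR r4, r4, #17 → r4=(-5)^17=-22
SUB r4, r4, #17 → r4=(-22)-17=-39
SUB r4, r4, #5 → r4=(-39)-5=-44
ADD r1, r1, #4 → r1=12+4=16
SUB r2, r2, #1 → r2=6-1=5
CMP r2, #4  (cmp 5,4)
BGT again: taken
LDR r4, [r1] → r4=M[16]=27
XOR r4, r4, #17 → r4=27^17=10
SUB r4, r4, #17 → r4=10-17=-7
SUB r4, r4, #5 → r4=(-7)-5=-12
ADD r1, r1, #4 → r1=16+4=20
SUB r2, r2, #1 → r2=5-1=4
CMP r2, #4  (cmp 4,4)
BGT again: not taken
ADD r4, r4, #12 → r4=(-12)+12=0
STR r4, [4] → M[4]=0
halt.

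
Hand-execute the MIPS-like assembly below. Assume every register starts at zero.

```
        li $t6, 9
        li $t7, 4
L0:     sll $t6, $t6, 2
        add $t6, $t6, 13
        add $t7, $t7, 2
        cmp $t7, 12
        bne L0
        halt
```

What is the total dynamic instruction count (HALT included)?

23

li $t6, 9 → $t6=9
li $t7, 4 → $t7=4
sll $t6, $t6, 2 → $t6=9<<2=36
add $t6, $t6, 13 → $t6=36+13=49
add $t7, $t7, 2 → $t7=4+2=6
cmp $t7, 12  (cmp 6,12)
bne L0: taken
sll $t6, $t6, 2 → $t6=49<<2=196
add $t6, $t6, 13 → $t6=196+13=209
add $t7, $t7, 2 → $t7=6+2=8
cmp $t7, 12  (cmp 8,12)
bne L0: taken
sll $t6, $t6, 2 → $t6=209<<2=836
add $t6, $t6, 13 → $t6=836+13=849
add $t7, $t7, 2 → $t7=8+2=10
cmp $t7, 12  (cmp 10,12)
bne L0: taken
sll $t6, $t6, 2 → $t6=849<<2=3396
add $t6, $t6, 13 → $t6=3396+13=3409
add $t7, $t7, 2 → $t7=10+2=12
cmp $t7, 12  (cmp 12,12)
bne L0: not taken
halt.
Total executed instructions: 23.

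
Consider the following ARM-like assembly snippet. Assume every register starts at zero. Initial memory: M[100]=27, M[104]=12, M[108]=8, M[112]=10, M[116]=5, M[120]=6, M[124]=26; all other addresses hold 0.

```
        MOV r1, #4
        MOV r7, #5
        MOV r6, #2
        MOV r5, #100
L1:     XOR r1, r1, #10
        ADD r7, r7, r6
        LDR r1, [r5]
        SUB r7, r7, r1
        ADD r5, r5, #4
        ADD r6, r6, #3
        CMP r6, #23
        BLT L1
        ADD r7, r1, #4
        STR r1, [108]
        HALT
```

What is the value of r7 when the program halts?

30

r1=4
r7=5
r6=2
r5=100
r1=4^10=14
r7=5+2=7
r1=M[100]=27
r7=7-27=-20
r5=100+4=104
r6=2+3=5
CMP r6, #23  (cmp 5,23)
BLT L1: taken
r1=27^10=17
r7=(-20)+5=-15
r1=M[104]=12
r7=(-15)-12=-27
r5=104+4=108
r6=5+3=8
CMP r6, #23  (cmp 8,23)
BLT L1: taken
r1=12^10=6
r7=(-27)+8=-19
r1=M[108]=8
r7=(-19)-8=-27
r5=108+4=112
r6=8+3=11
CMP r6, #23  (cmp 11,23)
BLT L1: taken
r1=8^10=2
r7=(-27)+11=-16
r1=M[112]=10
r7=(-16)-10=-26
r5=112+4=116
r6=11+3=14
CMP r6, #23  (cmp 14,23)
BLT L1: taken
r1=10^10=0
r7=(-26)+14=-12
r1=M[116]=5
r7=(-12)-5=-17
r5=116+4=120
r6=14+3=17
CMP r6, #23  (cmp 17,23)
BLT L1: taken
r1=5^10=15
r7=(-17)+17=0
r1=M[120]=6
r7=0-6=-6
r5=120+4=124
r6=17+3=20
CMP r6, #23  (cmp 20,23)
BLT L1: taken
r1=6^10=12
r7=(-6)+20=14
r1=M[124]=26
r7=14-26=-12
r5=124+4=128
r6=20+3=23
CMP r6, #23  (cmp 23,23)
BLT L1: not taken
r7=26+4=30
STR r1, [108] → M[108]=26
halt.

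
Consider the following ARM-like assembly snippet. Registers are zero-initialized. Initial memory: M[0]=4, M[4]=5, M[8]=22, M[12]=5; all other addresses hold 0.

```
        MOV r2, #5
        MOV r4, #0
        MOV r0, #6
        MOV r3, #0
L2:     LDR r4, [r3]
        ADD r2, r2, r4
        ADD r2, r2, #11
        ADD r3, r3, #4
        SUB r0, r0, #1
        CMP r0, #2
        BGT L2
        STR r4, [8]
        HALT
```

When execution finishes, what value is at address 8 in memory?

MOV r2, #5 → r2=5
MOV r4, #0 → r4=0
MOV r0, #6 → r0=6
MOV r3, #0 → r3=0
LDR r4, [r3] → r4=M[0]=4
ADD r2, r2, r4 → r2=5+4=9
ADD r2, r2, #11 → r2=9+11=20
ADD r3, r3, #4 → r3=0+4=4
SUB r0, r0, #1 → r0=6-1=5
CMP r0, #2  (cmp 5,2)
BGT L2: taken
LDR r4, [r3] → r4=M[4]=5
ADD r2, r2, r4 → r2=20+5=25
ADD r2, r2, #11 → r2=25+11=36
ADD r3, r3, #4 → r3=4+4=8
SUB r0, r0, #1 → r0=5-1=4
CMP r0, #2  (cmp 4,2)
BGT L2: taken
LDR r4, [r3] → r4=M[8]=22
ADD r2, r2, r4 → r2=36+22=58
ADD r2, r2, #11 → r2=58+11=69
ADD r3, r3, #4 → r3=8+4=12
SUB r0, r0, #1 → r0=4-1=3
CMP r0, #2  (cmp 3,2)
BGT L2: taken
LDR r4, [r3] → r4=M[12]=5
ADD r2, r2, r4 → r2=69+5=74
ADD r2, r2, #11 → r2=74+11=85
ADD r3, r3, #4 → r3=12+4=16
SUB r0, r0, #1 → r0=3-1=2
CMP r0, #2  (cmp 2,2)
BGT L2: not taken
STR r4, [8] → M[8]=5
halt.

5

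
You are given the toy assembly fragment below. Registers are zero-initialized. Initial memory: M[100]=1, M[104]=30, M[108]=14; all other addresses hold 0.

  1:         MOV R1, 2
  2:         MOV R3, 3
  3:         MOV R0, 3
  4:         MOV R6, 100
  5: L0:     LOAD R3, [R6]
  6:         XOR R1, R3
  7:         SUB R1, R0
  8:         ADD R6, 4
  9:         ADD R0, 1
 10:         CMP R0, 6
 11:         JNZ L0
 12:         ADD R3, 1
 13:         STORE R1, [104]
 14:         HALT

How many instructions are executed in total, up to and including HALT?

28

MOV R1, 2 → R1=2
MOV R3, 3 → R3=3
MOV R0, 3 → R0=3
MOV R6, 100 → R6=100
LOAD R3, [R6] → R3=M[100]=1
XOR R1, R3 → R1=2^1=3
SUB R1, R0 → R1=3-3=0
ADD R6, 4 → R6=100+4=104
ADD R0, 1 → R0=3+1=4
CMP R0, 6  (cmp 4,6)
JNZ L0: taken
LOAD R3, [R6] → R3=M[104]=30
XOR R1, R3 → R1=0^30=30
SUB R1, R0 → R1=30-4=26
ADD R6, 4 → R6=104+4=108
ADD R0, 1 → R0=4+1=5
CMP R0, 6  (cmp 5,6)
JNZ L0: taken
LOAD R3, [R6] → R3=M[108]=14
XOR R1, R3 → R1=26^14=20
SUB R1, R0 → R1=20-5=15
ADD R6, 4 → R6=108+4=112
ADD R0, 1 → R0=5+1=6
CMP R0, 6  (cmp 6,6)
JNZ L0: not taken
ADD R3, 1 → R3=14+1=15
STORE R1, [104] → M[104]=15
halt.
Total executed instructions: 28.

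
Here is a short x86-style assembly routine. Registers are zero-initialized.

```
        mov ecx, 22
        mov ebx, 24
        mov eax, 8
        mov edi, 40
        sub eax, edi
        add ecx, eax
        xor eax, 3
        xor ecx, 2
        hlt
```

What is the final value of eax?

mov ecx, 22 → ecx=22
mov ebx, 24 → ebx=24
mov eax, 8 → eax=8
mov edi, 40 → edi=40
sub eax, edi → eax=8-40=-32
add ecx, eax → ecx=22+(-32)=-10
xor eax, 3 → eax=(-32)^3=-29
xor ecx, 2 → ecx=(-10)^2=-12
halt.

-29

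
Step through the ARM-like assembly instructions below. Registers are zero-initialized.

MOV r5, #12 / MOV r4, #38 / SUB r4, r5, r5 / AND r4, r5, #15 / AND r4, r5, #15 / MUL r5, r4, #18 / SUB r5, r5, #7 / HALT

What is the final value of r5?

209

MOV r5, #12 → r5=12
MOV r4, #38 → r4=38
SUB r4, r5, r5 → r4=12-12=0
AND r4, r5, #15 → r4=12&15=12
AND r4, r5, #15 → r4=12&15=12
MUL r5, r4, #18 → r5=12*18=216
SUB r5, r5, #7 → r5=216-7=209
halt.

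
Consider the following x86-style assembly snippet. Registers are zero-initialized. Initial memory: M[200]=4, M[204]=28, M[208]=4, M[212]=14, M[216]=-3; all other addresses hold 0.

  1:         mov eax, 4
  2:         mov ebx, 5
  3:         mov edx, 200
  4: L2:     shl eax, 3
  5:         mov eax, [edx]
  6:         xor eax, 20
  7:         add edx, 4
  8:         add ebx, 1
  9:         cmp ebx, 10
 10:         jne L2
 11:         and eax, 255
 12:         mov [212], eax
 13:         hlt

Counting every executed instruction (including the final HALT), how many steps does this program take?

41

after mov eax, 4: eax=4
after mov ebx, 5: ebx=5
after mov edx, 200: edx=200
after shl eax, 3: eax=4<<3=32
after mov eax, [edx]: eax=M[200]=4
after xor eax, 20: eax=4^20=16
after add edx, 4: edx=200+4=204
after add ebx, 1: ebx=5+1=6
cmp ebx, 10  (cmp 6,10)
jne L2: taken
after shl eax, 3: eax=16<<3=128
after mov eax, [edx]: eax=M[204]=28
after xor eax, 20: eax=28^20=8
after add edx, 4: edx=204+4=208
after add ebx, 1: ebx=6+1=7
cmp ebx, 10  (cmp 7,10)
jne L2: taken
after shl eax, 3: eax=8<<3=64
after mov eax, [edx]: eax=M[208]=4
after xor eax, 20: eax=4^20=16
after add edx, 4: edx=208+4=212
after add ebx, 1: ebx=7+1=8
cmp ebx, 10  (cmp 8,10)
jne L2: taken
after shl eax, 3: eax=16<<3=128
after mov eax, [edx]: eax=M[212]=14
after xor eax, 20: eax=14^20=26
after add edx, 4: edx=212+4=216
after add ebx, 1: ebx=8+1=9
cmp ebx, 10  (cmp 9,10)
jne L2: taken
after shl eax, 3: eax=26<<3=208
after mov eax, [edx]: eax=M[216]=-3
after xor eax, 20: eax=(-3)^20=-23
after add edx, 4: edx=216+4=220
after add ebx, 1: ebx=9+1=10
cmp ebx, 10  (cmp 10,10)
jne L2: not taken
after and eax, 255: eax=(-23)&255=233
mov [212], eax → M[212]=233
halt.
Total executed instructions: 41.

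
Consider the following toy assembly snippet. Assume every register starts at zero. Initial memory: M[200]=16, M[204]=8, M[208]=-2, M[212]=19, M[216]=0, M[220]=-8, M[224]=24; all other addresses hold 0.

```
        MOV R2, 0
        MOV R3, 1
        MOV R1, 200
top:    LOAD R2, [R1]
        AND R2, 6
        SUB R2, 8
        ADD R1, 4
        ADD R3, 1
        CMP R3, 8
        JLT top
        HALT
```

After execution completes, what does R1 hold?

228

R2=0
R3=1
R1=200
R2=M[200]=16
R2=16&6=0
R2=0-8=-8
R1=200+4=204
R3=1+1=2
CMP R3, 8  (cmp 2,8)
JLT top: taken
R2=M[204]=8
R2=8&6=0
R2=0-8=-8
R1=204+4=208
R3=2+1=3
CMP R3, 8  (cmp 3,8)
JLT top: taken
R2=M[208]=-2
R2=(-2)&6=6
R2=6-8=-2
R1=208+4=212
R3=3+1=4
CMP R3, 8  (cmp 4,8)
JLT top: taken
R2=M[212]=19
R2=19&6=2
R2=2-8=-6
R1=212+4=216
R3=4+1=5
CMP R3, 8  (cmp 5,8)
JLT top: taken
R2=M[216]=0
R2=0&6=0
R2=0-8=-8
R1=216+4=220
R3=5+1=6
CMP R3, 8  (cmp 6,8)
JLT top: taken
R2=M[220]=-8
R2=(-8)&6=0
R2=0-8=-8
R1=220+4=224
R3=6+1=7
CMP R3, 8  (cmp 7,8)
JLT top: taken
R2=M[224]=24
R2=24&6=0
R2=0-8=-8
R1=224+4=228
R3=7+1=8
CMP R3, 8  (cmp 8,8)
JLT top: not taken
halt.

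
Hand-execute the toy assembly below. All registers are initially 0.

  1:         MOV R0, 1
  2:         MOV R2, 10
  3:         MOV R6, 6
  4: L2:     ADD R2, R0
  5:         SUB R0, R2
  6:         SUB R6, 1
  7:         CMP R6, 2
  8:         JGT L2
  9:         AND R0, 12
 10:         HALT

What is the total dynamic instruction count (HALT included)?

after MOV R0, 1: R0=1
after MOV R2, 10: R2=10
after MOV R6, 6: R6=6
after ADD R2, R0: R2=10+1=11
after SUB R0, R2: R0=1-11=-10
after SUB R6, 1: R6=6-1=5
CMP R6, 2  (cmp 5,2)
JGT L2: taken
after ADD R2, R0: R2=11+(-10)=1
after SUB R0, R2: R0=(-10)-1=-11
after SUB R6, 1: R6=5-1=4
CMP R6, 2  (cmp 4,2)
JGT L2: taken
after ADD R2, R0: R2=1+(-11)=-10
after SUB R0, R2: R0=(-11)-(-10)=-1
after SUB R6, 1: R6=4-1=3
CMP R6, 2  (cmp 3,2)
JGT L2: taken
after ADD R2, R0: R2=(-10)+(-1)=-11
after SUB R0, R2: R0=(-1)-(-11)=10
after SUB R6, 1: R6=3-1=2
CMP R6, 2  (cmp 2,2)
JGT L2: not taken
after AND R0, 12: R0=10&12=8
halt.
Total executed instructions: 25.

25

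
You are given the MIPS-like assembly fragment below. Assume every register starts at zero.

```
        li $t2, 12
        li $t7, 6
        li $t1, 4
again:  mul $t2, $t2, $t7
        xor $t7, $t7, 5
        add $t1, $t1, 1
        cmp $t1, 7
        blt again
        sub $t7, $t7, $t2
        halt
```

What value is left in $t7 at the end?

li $t2, 12 → $t2=12
li $t7, 6 → $t7=6
li $t1, 4 → $t1=4
mul $t2, $t2, $t7 → $t2=12*6=72
xor $t7, $t7, 5 → $t7=6^5=3
add $t1, $t1, 1 → $t1=4+1=5
cmp $t1, 7  (cmp 5,7)
blt again: taken
mul $t2, $t2, $t7 → $t2=72*3=216
xor $t7, $t7, 5 → $t7=3^5=6
add $t1, $t1, 1 → $t1=5+1=6
cmp $t1, 7  (cmp 6,7)
blt again: taken
mul $t2, $t2, $t7 → $t2=216*6=1296
xor $t7, $t7, 5 → $t7=6^5=3
add $t1, $t1, 1 → $t1=6+1=7
cmp $t1, 7  (cmp 7,7)
blt again: not taken
sub $t7, $t7, $t2 → $t7=3-1296=-1293
halt.

-1293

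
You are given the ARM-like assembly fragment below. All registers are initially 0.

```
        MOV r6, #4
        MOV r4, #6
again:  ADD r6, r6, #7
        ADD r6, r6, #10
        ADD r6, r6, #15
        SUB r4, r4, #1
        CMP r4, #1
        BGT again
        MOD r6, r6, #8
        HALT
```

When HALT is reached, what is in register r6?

after MOV r6, #4: r6=4
after MOV r4, #6: r4=6
after ADD r6, r6, #7: r6=4+7=11
after ADD r6, r6, #10: r6=11+10=21
after ADD r6, r6, #15: r6=21+15=36
after SUB r4, r4, #1: r4=6-1=5
CMP r4, #1  (cmp 5,1)
BGT again: taken
after ADD r6, r6, #7: r6=36+7=43
after ADD r6, r6, #10: r6=43+10=53
after ADD r6, r6, #15: r6=53+15=68
after SUB r4, r4, #1: r4=5-1=4
CMP r4, #1  (cmp 4,1)
BGT again: taken
after ADD r6, r6, #7: r6=68+7=75
after ADD r6, r6, #10: r6=75+10=85
after ADD r6, r6, #15: r6=85+15=100
after SUB r4, r4, #1: r4=4-1=3
CMP r4, #1  (cmp 3,1)
BGT again: taken
after ADD r6, r6, #7: r6=100+7=107
after ADD r6, r6, #10: r6=107+10=117
after ADD r6, r6, #15: r6=117+15=132
after SUB r4, r4, #1: r4=3-1=2
CMP r4, #1  (cmp 2,1)
BGT again: taken
after ADD r6, r6, #7: r6=132+7=139
after ADD r6, r6, #10: r6=139+10=149
after ADD r6, r6, #15: r6=149+15=164
after SUB r4, r4, #1: r4=2-1=1
CMP r4, #1  (cmp 1,1)
BGT again: not taken
after MOD r6, r6, #8: r6=164%8=4
halt.

4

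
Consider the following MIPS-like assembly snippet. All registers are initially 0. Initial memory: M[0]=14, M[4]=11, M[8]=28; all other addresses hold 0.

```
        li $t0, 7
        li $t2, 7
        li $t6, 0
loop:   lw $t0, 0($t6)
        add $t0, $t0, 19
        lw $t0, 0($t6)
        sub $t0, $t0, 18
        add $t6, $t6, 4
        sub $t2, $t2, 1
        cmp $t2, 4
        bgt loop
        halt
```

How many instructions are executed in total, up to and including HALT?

after li $t0, 7: $t0=7
after li $t2, 7: $t2=7
after li $t6, 0: $t6=0
after lw $t0, 0($t6): $t0=M[0]=14
after add $t0, $t0, 19: $t0=14+19=33
after lw $t0, 0($t6): $t0=M[0]=14
after sub $t0, $t0, 18: $t0=14-18=-4
after add $t6, $t6, 4: $t6=0+4=4
after sub $t2, $t2, 1: $t2=7-1=6
cmp $t2, 4  (cmp 6,4)
bgt loop: taken
after lw $t0, 0($t6): $t0=M[4]=11
after add $t0, $t0, 19: $t0=11+19=30
after lw $t0, 0($t6): $t0=M[4]=11
after sub $t0, $t0, 18: $t0=11-18=-7
after add $t6, $t6, 4: $t6=4+4=8
after sub $t2, $t2, 1: $t2=6-1=5
cmp $t2, 4  (cmp 5,4)
bgt loop: taken
after lw $t0, 0($t6): $t0=M[8]=28
after add $t0, $t0, 19: $t0=28+19=47
after lw $t0, 0($t6): $t0=M[8]=28
after sub $t0, $t0, 18: $t0=28-18=10
after add $t6, $t6, 4: $t6=8+4=12
after sub $t2, $t2, 1: $t2=5-1=4
cmp $t2, 4  (cmp 4,4)
bgt loop: not taken
halt.
Total executed instructions: 28.

28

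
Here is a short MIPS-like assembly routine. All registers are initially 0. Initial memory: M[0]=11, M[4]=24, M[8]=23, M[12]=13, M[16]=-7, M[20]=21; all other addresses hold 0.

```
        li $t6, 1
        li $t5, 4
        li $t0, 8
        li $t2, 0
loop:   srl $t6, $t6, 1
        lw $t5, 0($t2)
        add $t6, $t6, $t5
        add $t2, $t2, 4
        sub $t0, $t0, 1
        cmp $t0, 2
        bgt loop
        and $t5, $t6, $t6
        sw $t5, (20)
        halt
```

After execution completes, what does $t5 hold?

li $t6, 1 → $t6=1
li $t5, 4 → $t5=4
li $t0, 8 → $t0=8
li $t2, 0 → $t2=0
srl $t6, $t6, 1 → $t6=1>>1=0
lw $t5, 0($t2) → $t5=M[0]=11
add $t6, $t6, $t5 → $t6=0+11=11
add $t2, $t2, 4 → $t2=0+4=4
sub $t0, $t0, 1 → $t0=8-1=7
cmp $t0, 2  (cmp 7,2)
bgt loop: taken
srl $t6, $t6, 1 → $t6=11>>1=5
lw $t5, 0($t2) → $t5=M[4]=24
add $t6, $t6, $t5 → $t6=5+24=29
add $t2, $t2, 4 → $t2=4+4=8
sub $t0, $t0, 1 → $t0=7-1=6
cmp $t0, 2  (cmp 6,2)
bgt loop: taken
srl $t6, $t6, 1 → $t6=29>>1=14
lw $t5, 0($t2) → $t5=M[8]=23
add $t6, $t6, $t5 → $t6=14+23=37
add $t2, $t2, 4 → $t2=8+4=12
sub $t0, $t0, 1 → $t0=6-1=5
cmp $t0, 2  (cmp 5,2)
bgt loop: taken
srl $t6, $t6, 1 → $t6=37>>1=18
lw $t5, 0($t2) → $t5=M[12]=13
add $t6, $t6, $t5 → $t6=18+13=31
add $t2, $t2, 4 → $t2=12+4=16
sub $t0, $t0, 1 → $t0=5-1=4
cmp $t0, 2  (cmp 4,2)
bgt loop: taken
srl $t6, $t6, 1 → $t6=31>>1=15
lw $t5, 0($t2) → $t5=M[16]=-7
add $t6, $t6, $t5 → $t6=15+(-7)=8
add $t2, $t2, 4 → $t2=16+4=20
sub $t0, $t0, 1 → $t0=4-1=3
cmp $t0, 2  (cmp 3,2)
bgt loop: taken
srl $t6, $t6, 1 → $t6=8>>1=4
lw $t5, 0($t2) → $t5=M[20]=21
add $t6, $t6, $t5 → $t6=4+21=25
add $t2, $t2, 4 → $t2=20+4=24
sub $t0, $t0, 1 → $t0=3-1=2
cmp $t0, 2  (cmp 2,2)
bgt loop: not taken
and $t5, $t6, $t6 → $t5=25&25=25
sw $t5, (20) → M[20]=25
halt.

25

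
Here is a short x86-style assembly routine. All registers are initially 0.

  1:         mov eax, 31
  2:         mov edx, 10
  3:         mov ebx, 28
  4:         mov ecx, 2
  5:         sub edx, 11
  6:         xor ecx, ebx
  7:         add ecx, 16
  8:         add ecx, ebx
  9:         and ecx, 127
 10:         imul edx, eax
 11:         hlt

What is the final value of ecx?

mov eax, 31 → eax=31
mov edx, 10 → edx=10
mov ebx, 28 → ebx=28
mov ecx, 2 → ecx=2
sub edx, 11 → edx=10-11=-1
xor ecx, ebx → ecx=2^28=30
add ecx, 16 → ecx=30+16=46
add ecx, ebx → ecx=46+28=74
and ecx, 127 → ecx=74&127=74
imul edx, eax → edx=(-1)*31=-31
halt.

74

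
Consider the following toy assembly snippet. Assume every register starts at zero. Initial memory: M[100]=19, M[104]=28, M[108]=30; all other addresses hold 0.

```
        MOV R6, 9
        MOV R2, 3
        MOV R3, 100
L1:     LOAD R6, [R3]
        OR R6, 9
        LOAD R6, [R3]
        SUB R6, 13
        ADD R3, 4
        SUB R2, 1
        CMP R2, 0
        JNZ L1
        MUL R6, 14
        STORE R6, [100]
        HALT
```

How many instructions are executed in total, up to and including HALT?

MOV R6, 9 → R6=9
MOV R2, 3 → R2=3
MOV R3, 100 → R3=100
LOAD R6, [R3] → R6=M[100]=19
OR R6, 9 → R6=19|9=27
LOAD R6, [R3] → R6=M[100]=19
SUB R6, 13 → R6=19-13=6
ADD R3, 4 → R3=100+4=104
SUB R2, 1 → R2=3-1=2
CMP R2, 0  (cmp 2,0)
JNZ L1: taken
LOAD R6, [R3] → R6=M[104]=28
OR R6, 9 → R6=28|9=29
LOAD R6, [R3] → R6=M[104]=28
SUB R6, 13 → R6=28-13=15
ADD R3, 4 → R3=104+4=108
SUB R2, 1 → R2=2-1=1
CMP R2, 0  (cmp 1,0)
JNZ L1: taken
LOAD R6, [R3] → R6=M[108]=30
OR R6, 9 → R6=30|9=31
LOAD R6, [R3] → R6=M[108]=30
SUB R6, 13 → R6=30-13=17
ADD R3, 4 → R3=108+4=112
SUB R2, 1 → R2=1-1=0
CMP R2, 0  (cmp 0,0)
JNZ L1: not taken
MUL R6, 14 → R6=17*14=238
STORE R6, [100] → M[100]=238
halt.
Total executed instructions: 30.

30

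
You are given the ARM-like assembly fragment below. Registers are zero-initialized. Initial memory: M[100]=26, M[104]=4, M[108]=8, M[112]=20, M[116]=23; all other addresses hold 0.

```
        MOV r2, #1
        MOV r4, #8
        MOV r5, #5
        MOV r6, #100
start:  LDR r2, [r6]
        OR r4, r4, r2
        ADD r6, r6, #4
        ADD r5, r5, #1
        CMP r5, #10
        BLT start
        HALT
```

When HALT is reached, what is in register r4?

after MOV r2, #1: r2=1
after MOV r4, #8: r4=8
after MOV r5, #5: r5=5
after MOV r6, #100: r6=100
after LDR r2, [r6]: r2=M[100]=26
after OR r4, r4, r2: r4=8|26=26
after ADD r6, r6, #4: r6=100+4=104
after ADD r5, r5, #1: r5=5+1=6
CMP r5, #10  (cmp 6,10)
BLT start: taken
after LDR r2, [r6]: r2=M[104]=4
after OR r4, r4, r2: r4=26|4=30
after ADD r6, r6, #4: r6=104+4=108
after ADD r5, r5, #1: r5=6+1=7
CMP r5, #10  (cmp 7,10)
BLT start: taken
after LDR r2, [r6]: r2=M[108]=8
after OR r4, r4, r2: r4=30|8=30
after ADD r6, r6, #4: r6=108+4=112
after ADD r5, r5, #1: r5=7+1=8
CMP r5, #10  (cmp 8,10)
BLT start: taken
after LDR r2, [r6]: r2=M[112]=20
after OR r4, r4, r2: r4=30|20=30
after ADD r6, r6, #4: r6=112+4=116
after ADD r5, r5, #1: r5=8+1=9
CMP r5, #10  (cmp 9,10)
BLT start: taken
after LDR r2, [r6]: r2=M[116]=23
after OR r4, r4, r2: r4=30|23=31
after ADD r6, r6, #4: r6=116+4=120
after ADD r5, r5, #1: r5=9+1=10
CMP r5, #10  (cmp 10,10)
BLT start: not taken
halt.

31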